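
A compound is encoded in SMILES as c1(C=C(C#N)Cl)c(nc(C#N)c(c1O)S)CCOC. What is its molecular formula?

Heavy atoms from the SMILES: 12 C, 1 Cl, 3 N, 2 O, 1 S.
Implicit hydrogens by atom environment:
  5 × C (aromatic): no H
  3 × C: no H
  2 × C: 2 H each → 4
  2 × N: no H
  1 × C: 3 H
  1 × C: 1 H
  1 × Cl: no H
  1 × N (aromatic): no H
  1 × O: 1 H
  1 × O: no H
  1 × S: 1 H
  Total hydrogens = 10.
Molecular formula: C12H10ClN3O2S

C12H10ClN3O2S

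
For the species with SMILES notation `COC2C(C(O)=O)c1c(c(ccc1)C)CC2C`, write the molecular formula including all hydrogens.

Heavy atoms from the SMILES: 14 C, 3 O.
Implicit hydrogens by atom environment:
  3 × C: 3 H each → 9
  3 × C (aromatic): 1 H each → 3
  3 × C: 1 H each → 3
  3 × C (aromatic): no H
  2 × O: no H
  1 × C: 2 H
  1 × C: no H
  1 × O: 1 H
  Total hydrogens = 18.
Molecular formula: C14H18O3

C14H18O3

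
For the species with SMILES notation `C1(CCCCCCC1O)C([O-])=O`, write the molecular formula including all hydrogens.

Heavy atoms from the SMILES: 9 C, 3 O.
Implicit hydrogens by atom environment:
  6 × C: 2 H each → 12
  2 × C: 1 H each → 2
  1 × C: no H
  1 × O: 1 H
  1 × O: no H
  1 × O (charge -1): no H
  Total hydrogens = 15.
Net charge -1.
Molecular formula: C9H15O3-

C9H15O3-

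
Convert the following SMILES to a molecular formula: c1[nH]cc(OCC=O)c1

Heavy atoms from the SMILES: 6 C, 1 N, 2 O.
Implicit hydrogens by atom environment:
  3 × C (aromatic): 1 H each → 3
  2 × O: no H
  1 × C: 2 H
  1 × C: 1 H
  1 × C (aromatic): no H
  1 × N (aromatic): 1 H
  Total hydrogens = 7.
Molecular formula: C6H7NO2

C6H7NO2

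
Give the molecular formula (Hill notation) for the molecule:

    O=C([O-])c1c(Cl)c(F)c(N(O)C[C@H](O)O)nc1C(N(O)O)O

Heavy atoms from the SMILES: 9 C, 1 Cl, 1 F, 3 N, 8 O.
Implicit hydrogens by atom environment:
  6 × O: 1 H each → 6
  5 × C (aromatic): no H
  2 × C: 1 H each → 2
  2 × N: no H
  1 × C: 2 H
  1 × C: no H
  1 × Cl: no H
  1 × F: no H
  1 × N (aromatic): no H
  1 × O: no H
  1 × O (charge -1): no H
  Total hydrogens = 10.
Net charge -1.
Molecular formula: C9H10ClFN3O8-

C9H10ClFN3O8-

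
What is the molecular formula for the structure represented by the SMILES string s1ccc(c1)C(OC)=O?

C6H6O2S

Heavy atoms from the SMILES: 6 C, 2 O, 1 S.
Implicit hydrogens by atom environment:
  3 × C (aromatic): 1 H each → 3
  2 × O: no H
  1 × C: 3 H
  1 × C (aromatic): no H
  1 × C: no H
  1 × S (aromatic): no H
  Total hydrogens = 6.
Molecular formula: C6H6O2S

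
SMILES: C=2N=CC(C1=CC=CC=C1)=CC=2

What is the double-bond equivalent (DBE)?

8

Molecular formula from the SMILES: C11H9N.
DoU = (2C + 2 + N − H − X)/2 = (2·11 + 2 + 1 − 9 − 0)/2 = 16/2 = 8.
(Structurally: 2 ring(s) + 6 π bond(s) = 8.)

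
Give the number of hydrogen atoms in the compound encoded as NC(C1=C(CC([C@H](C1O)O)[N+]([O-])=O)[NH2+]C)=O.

Hydrogens are implicit in SMILES; fill each atom to its normal valence:
  3 × C: 1 H each → 3
  3 × C: no H
  2 × O: 1 H each → 2
  2 × O: no H
  1 × C: 3 H
  1 × C: 2 H
  1 × N: 2 H
  1 × N (charge +1): 2 H
  1 × N (charge +1): no H
  1 × O (charge -1): no H
  Total hydrogens = 14.

14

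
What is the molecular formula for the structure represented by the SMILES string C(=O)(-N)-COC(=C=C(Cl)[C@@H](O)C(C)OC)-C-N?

C10H17ClN2O4

Heavy atoms from the SMILES: 10 C, 1 Cl, 2 N, 4 O.
Implicit hydrogens by atom environment:
  4 × C: no H
  3 × O: no H
  2 × C: 3 H each → 6
  2 × C: 2 H each → 4
  2 × C: 1 H each → 2
  2 × N: 2 H each → 4
  1 × Cl: no H
  1 × O: 1 H
  Total hydrogens = 17.
Molecular formula: C10H17ClN2O4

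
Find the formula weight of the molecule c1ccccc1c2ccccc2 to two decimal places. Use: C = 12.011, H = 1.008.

Molecular formula: C12H10.
M = 12×12.011 + 10×1.008 = 154.21 g/mol.

154.21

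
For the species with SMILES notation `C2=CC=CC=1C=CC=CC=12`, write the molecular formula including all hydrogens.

C10H8

Heavy atoms from the SMILES: 10 C.
Implicit hydrogens by atom environment:
  8 × C (aromatic): 1 H each → 8
  2 × C (aromatic): no H
  Total hydrogens = 8.
Molecular formula: C10H8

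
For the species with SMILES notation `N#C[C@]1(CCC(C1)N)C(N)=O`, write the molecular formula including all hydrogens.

Heavy atoms from the SMILES: 7 C, 3 N, 1 O.
Implicit hydrogens by atom environment:
  3 × C: 2 H each → 6
  3 × C: no H
  2 × N: 2 H each → 4
  1 × C: 1 H
  1 × N: no H
  1 × O: no H
  Total hydrogens = 11.
Molecular formula: C7H11N3O

C7H11N3O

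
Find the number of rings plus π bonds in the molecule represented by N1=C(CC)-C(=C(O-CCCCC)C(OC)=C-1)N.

Molecular formula from the SMILES: C13H22N2O2.
DoU = (2C + 2 + N − H − X)/2 = (2·13 + 2 + 2 − 22 − 0)/2 = 8/2 = 4.
(Structurally: 1 ring(s) + 3 π bond(s) = 4.)

4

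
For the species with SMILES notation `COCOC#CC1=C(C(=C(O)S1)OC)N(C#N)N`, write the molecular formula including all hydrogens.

Heavy atoms from the SMILES: 10 C, 3 N, 4 O, 1 S.
Implicit hydrogens by atom environment:
  4 × C (aromatic): no H
  3 × C: no H
  3 × O: no H
  2 × C: 3 H each → 6
  2 × N: no H
  1 × C: 2 H
  1 × N: 2 H
  1 × O: 1 H
  1 × S (aromatic): no H
  Total hydrogens = 11.
Molecular formula: C10H11N3O4S

C10H11N3O4S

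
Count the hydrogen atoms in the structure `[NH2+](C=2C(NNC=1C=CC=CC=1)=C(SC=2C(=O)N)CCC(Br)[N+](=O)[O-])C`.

Hydrogens are implicit in SMILES; fill each atom to its normal valence:
  5 × C (aromatic): 1 H each → 5
  5 × C (aromatic): no H
  2 × C: 2 H each → 4
  2 × N: 1 H each → 2
  2 × O: no H
  1 × Br: no H
  1 × C: 3 H
  1 × C: 1 H
  1 × C: no H
  1 × N: 2 H
  1 × N (charge +1): 2 H
  1 × N (charge +1): no H
  1 × O (charge -1): no H
  1 × S (aromatic): no H
  Total hydrogens = 19.

19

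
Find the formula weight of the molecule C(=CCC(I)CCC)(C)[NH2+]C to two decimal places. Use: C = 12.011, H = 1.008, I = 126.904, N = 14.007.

Molecular formula: C9H19IN+.
M = 9×12.011 + 19×1.008 + 1×126.904 + 1×14.007 = 268.16 g/mol.

268.16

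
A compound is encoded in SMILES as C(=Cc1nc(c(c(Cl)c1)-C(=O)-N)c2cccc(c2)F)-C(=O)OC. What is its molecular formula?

Heavy atoms from the SMILES: 16 C, 1 Cl, 1 F, 2 N, 3 O.
Implicit hydrogens by atom environment:
  6 × C (aromatic): no H
  5 × C (aromatic): 1 H each → 5
  3 × O: no H
  2 × C: 1 H each → 2
  2 × C: no H
  1 × C: 3 H
  1 × Cl: no H
  1 × F: no H
  1 × N: 2 H
  1 × N (aromatic): no H
  Total hydrogens = 12.
Molecular formula: C16H12ClFN2O3

C16H12ClFN2O3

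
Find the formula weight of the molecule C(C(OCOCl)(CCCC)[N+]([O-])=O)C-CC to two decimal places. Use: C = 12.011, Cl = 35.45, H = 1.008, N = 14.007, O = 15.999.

253.72

Molecular formula: C10H20ClNO4.
M = 10×12.011 + 1×35.45 + 20×1.008 + 1×14.007 + 4×15.999 = 253.72 g/mol.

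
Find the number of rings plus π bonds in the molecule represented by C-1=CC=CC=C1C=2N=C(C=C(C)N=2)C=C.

Molecular formula from the SMILES: C13H12N2.
DoU = (2C + 2 + N − H − X)/2 = (2·13 + 2 + 2 − 12 − 0)/2 = 18/2 = 9.
(Structurally: 2 ring(s) + 7 π bond(s) = 9.)

9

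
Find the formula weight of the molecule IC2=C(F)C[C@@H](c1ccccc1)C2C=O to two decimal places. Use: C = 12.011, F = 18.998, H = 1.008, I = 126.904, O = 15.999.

Molecular formula: C12H10FIO.
M = 12×12.011 + 1×18.998 + 10×1.008 + 1×126.904 + 1×15.999 = 316.11 g/mol.

316.11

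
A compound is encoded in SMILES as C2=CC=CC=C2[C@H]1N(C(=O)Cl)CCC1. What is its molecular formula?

C11H12ClNO

Heavy atoms from the SMILES: 11 C, 1 Cl, 1 N, 1 O.
Implicit hydrogens by atom environment:
  5 × C (aromatic): 1 H each → 5
  3 × C: 2 H each → 6
  1 × C: 1 H
  1 × C (aromatic): no H
  1 × C: no H
  1 × Cl: no H
  1 × N: no H
  1 × O: no H
  Total hydrogens = 12.
Molecular formula: C11H12ClNO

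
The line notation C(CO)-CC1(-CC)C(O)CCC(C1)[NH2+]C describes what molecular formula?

Heavy atoms from the SMILES: 12 C, 1 N, 2 O.
Implicit hydrogens by atom environment:
  7 × C: 2 H each → 14
  2 × C: 3 H each → 6
  2 × C: 1 H each → 2
  2 × O: 1 H each → 2
  1 × C: no H
  1 × N (charge +1): 2 H
  Total hydrogens = 26.
Net charge +1.
Molecular formula: C12H26NO2+

C12H26NO2+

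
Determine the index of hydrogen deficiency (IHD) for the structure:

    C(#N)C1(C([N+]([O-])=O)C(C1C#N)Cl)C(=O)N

Molecular formula from the SMILES: C7H5ClN4O3.
DoU = (2C + 2 + N − H − X)/2 = (2·7 + 2 + 4 − 5 − 1)/2 = 14/2 = 7.
(Structurally: 1 ring(s) + 6 π bond(s) = 7.)

7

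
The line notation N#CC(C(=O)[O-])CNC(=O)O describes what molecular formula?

C5H5N2O4-

Heavy atoms from the SMILES: 5 C, 2 N, 4 O.
Implicit hydrogens by atom environment:
  3 × C: no H
  2 × O: no H
  1 × C: 2 H
  1 × C: 1 H
  1 × N: 1 H
  1 × N: no H
  1 × O: 1 H
  1 × O (charge -1): no H
  Total hydrogens = 5.
Net charge -1.
Molecular formula: C5H5N2O4-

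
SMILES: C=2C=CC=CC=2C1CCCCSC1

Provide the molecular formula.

Heavy atoms from the SMILES: 12 C, 1 S.
Implicit hydrogens by atom environment:
  5 × C: 2 H each → 10
  5 × C (aromatic): 1 H each → 5
  1 × C: 1 H
  1 × C (aromatic): no H
  1 × S: no H
  Total hydrogens = 16.
Molecular formula: C12H16S

C12H16S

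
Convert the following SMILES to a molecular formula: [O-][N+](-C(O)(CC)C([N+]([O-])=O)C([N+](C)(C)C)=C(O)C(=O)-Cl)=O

C10H17ClN3O7+

Heavy atoms from the SMILES: 10 C, 1 Cl, 3 N, 7 O.
Implicit hydrogens by atom environment:
  4 × C: 3 H each → 12
  4 × C: no H
  3 × N (charge +1): no H
  3 × O: no H
  2 × O: 1 H each → 2
  2 × O (charge -1): no H
  1 × C: 2 H
  1 × C: 1 H
  1 × Cl: no H
  Total hydrogens = 17.
Net charge +1.
Molecular formula: C10H17ClN3O7+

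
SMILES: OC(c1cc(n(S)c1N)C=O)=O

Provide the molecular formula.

C6H6N2O3S

Heavy atoms from the SMILES: 6 C, 2 N, 3 O, 1 S.
Implicit hydrogens by atom environment:
  3 × C (aromatic): no H
  2 × O: no H
  1 × C (aromatic): 1 H
  1 × C: 1 H
  1 × C: no H
  1 × N: 2 H
  1 × N (aromatic): no H
  1 × O: 1 H
  1 × S: 1 H
  Total hydrogens = 6.
Molecular formula: C6H6N2O3S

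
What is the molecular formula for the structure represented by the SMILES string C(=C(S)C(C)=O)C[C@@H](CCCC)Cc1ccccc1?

C17H24OS

Heavy atoms from the SMILES: 17 C, 1 O, 1 S.
Implicit hydrogens by atom environment:
  5 × C: 2 H each → 10
  5 × C (aromatic): 1 H each → 5
  2 × C: 3 H each → 6
  2 × C: 1 H each → 2
  2 × C: no H
  1 × C (aromatic): no H
  1 × O: no H
  1 × S: 1 H
  Total hydrogens = 24.
Molecular formula: C17H24OS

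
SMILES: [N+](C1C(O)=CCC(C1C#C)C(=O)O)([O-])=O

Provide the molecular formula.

C9H9NO5

Heavy atoms from the SMILES: 9 C, 1 N, 5 O.
Implicit hydrogens by atom environment:
  5 × C: 1 H each → 5
  3 × C: no H
  2 × O: 1 H each → 2
  2 × O: no H
  1 × C: 2 H
  1 × N (charge +1): no H
  1 × O (charge -1): no H
  Total hydrogens = 9.
Molecular formula: C9H9NO5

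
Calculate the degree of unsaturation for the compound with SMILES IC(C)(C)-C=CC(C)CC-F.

1

Molecular formula from the SMILES: C9H16FI.
DoU = (2C + 2 + N − H − X)/2 = (2·9 + 2 + 0 − 16 − 2)/2 = 2/2 = 1.
(Structurally: 0 ring(s) + 1 π bond(s) = 1.)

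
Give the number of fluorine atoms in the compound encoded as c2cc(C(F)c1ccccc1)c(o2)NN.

The symbol for fluorine appears 1 time in the SMILES.

1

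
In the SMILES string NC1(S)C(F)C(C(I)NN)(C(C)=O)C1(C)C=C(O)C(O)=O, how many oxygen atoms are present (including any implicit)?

4

The symbol for oxygen appears 4 times in the SMILES.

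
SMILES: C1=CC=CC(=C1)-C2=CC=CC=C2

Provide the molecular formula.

Heavy atoms from the SMILES: 12 C.
Implicit hydrogens by atom environment:
  10 × C (aromatic): 1 H each → 10
  2 × C (aromatic): no H
  Total hydrogens = 10.
Molecular formula: C12H10

C12H10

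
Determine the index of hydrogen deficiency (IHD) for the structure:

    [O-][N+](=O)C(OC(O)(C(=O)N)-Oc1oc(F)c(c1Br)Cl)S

Molecular formula from the SMILES: C7H5BrClFN2O7S.
DoU = (2C + 2 + N − H − X)/2 = (2·7 + 2 + 2 − 5 − 3)/2 = 10/2 = 5.
(Structurally: 1 ring(s) + 4 π bond(s) = 5.)

5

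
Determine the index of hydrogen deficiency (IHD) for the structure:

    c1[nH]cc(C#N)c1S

5

Molecular formula from the SMILES: C5H4N2S.
DoU = (2C + 2 + N − H − X)/2 = (2·5 + 2 + 2 − 4 − 0)/2 = 10/2 = 5.
(Structurally: 1 ring(s) + 4 π bond(s) = 5.)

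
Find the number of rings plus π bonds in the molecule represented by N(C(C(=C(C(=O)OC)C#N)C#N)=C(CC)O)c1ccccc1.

11

Molecular formula from the SMILES: C16H15N3O3.
DoU = (2C + 2 + N − H − X)/2 = (2·16 + 2 + 3 − 15 − 0)/2 = 22/2 = 11.
(Structurally: 1 ring(s) + 10 π bond(s) = 11.)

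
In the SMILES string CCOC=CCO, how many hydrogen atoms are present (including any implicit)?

10

Hydrogens are implicit in SMILES; fill each atom to its normal valence:
  2 × C: 2 H each → 4
  2 × C: 1 H each → 2
  1 × C: 3 H
  1 × O: 1 H
  1 × O: no H
  Total hydrogens = 10.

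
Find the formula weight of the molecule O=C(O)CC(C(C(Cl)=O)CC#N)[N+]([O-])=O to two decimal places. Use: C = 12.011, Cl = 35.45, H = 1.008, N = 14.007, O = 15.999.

234.59

Molecular formula: C7H7ClN2O5.
M = 7×12.011 + 1×35.45 + 7×1.008 + 2×14.007 + 5×15.999 = 234.59 g/mol.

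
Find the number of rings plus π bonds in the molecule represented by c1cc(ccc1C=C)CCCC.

5

Molecular formula from the SMILES: C12H16.
DoU = (2C + 2 + N − H − X)/2 = (2·12 + 2 + 0 − 16 − 0)/2 = 10/2 = 5.
(Structurally: 1 ring(s) + 4 π bond(s) = 5.)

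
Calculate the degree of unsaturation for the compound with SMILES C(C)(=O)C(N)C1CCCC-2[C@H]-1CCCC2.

3

Molecular formula from the SMILES: C13H23NO.
DoU = (2C + 2 + N − H − X)/2 = (2·13 + 2 + 1 − 23 − 0)/2 = 6/2 = 3.
(Structurally: 2 ring(s) + 1 π bond(s) = 3.)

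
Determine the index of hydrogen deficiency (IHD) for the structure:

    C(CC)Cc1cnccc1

4

Molecular formula from the SMILES: C9H13N.
DoU = (2C + 2 + N − H − X)/2 = (2·9 + 2 + 1 − 13 − 0)/2 = 8/2 = 4.
(Structurally: 1 ring(s) + 3 π bond(s) = 4.)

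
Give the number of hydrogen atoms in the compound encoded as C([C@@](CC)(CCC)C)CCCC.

Hydrogens are implicit in SMILES; fill each atom to its normal valence:
  7 × C: 2 H each → 14
  4 × C: 3 H each → 12
  1 × C: no H
  Total hydrogens = 26.

26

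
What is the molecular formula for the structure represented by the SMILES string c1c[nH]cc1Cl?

Heavy atoms from the SMILES: 4 C, 1 Cl, 1 N.
Implicit hydrogens by atom environment:
  3 × C (aromatic): 1 H each → 3
  1 × C (aromatic): no H
  1 × Cl: no H
  1 × N (aromatic): 1 H
  Total hydrogens = 4.
Molecular formula: C4H4ClN

C4H4ClN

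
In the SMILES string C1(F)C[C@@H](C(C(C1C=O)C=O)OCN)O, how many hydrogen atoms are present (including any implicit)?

Hydrogens are implicit in SMILES; fill each atom to its normal valence:
  7 × C: 1 H each → 7
  3 × O: no H
  2 × C: 2 H each → 4
  1 × F: no H
  1 × N: 2 H
  1 × O: 1 H
  Total hydrogens = 14.

14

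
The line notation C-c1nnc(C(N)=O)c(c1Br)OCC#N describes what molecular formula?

C8H7BrN4O2

Heavy atoms from the SMILES: 1 Br, 8 C, 4 N, 2 O.
Implicit hydrogens by atom environment:
  4 × C (aromatic): no H
  2 × C: no H
  2 × N (aromatic): no H
  2 × O: no H
  1 × Br: no H
  1 × C: 3 H
  1 × C: 2 H
  1 × N: 2 H
  1 × N: no H
  Total hydrogens = 7.
Molecular formula: C8H7BrN4O2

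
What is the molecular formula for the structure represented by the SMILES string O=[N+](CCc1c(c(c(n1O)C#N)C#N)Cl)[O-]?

C8H5ClN4O3

Heavy atoms from the SMILES: 8 C, 1 Cl, 4 N, 3 O.
Implicit hydrogens by atom environment:
  4 × C (aromatic): no H
  2 × C: 2 H each → 4
  2 × C: no H
  2 × N: no H
  1 × Cl: no H
  1 × N (aromatic): no H
  1 × N (charge +1): no H
  1 × O: 1 H
  1 × O: no H
  1 × O (charge -1): no H
  Total hydrogens = 5.
Molecular formula: C8H5ClN4O3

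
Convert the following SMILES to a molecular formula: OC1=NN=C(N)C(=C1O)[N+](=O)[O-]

Heavy atoms from the SMILES: 4 C, 4 N, 4 O.
Implicit hydrogens by atom environment:
  4 × C (aromatic): no H
  2 × N (aromatic): no H
  2 × O: 1 H each → 2
  1 × N: 2 H
  1 × N (charge +1): no H
  1 × O: no H
  1 × O (charge -1): no H
  Total hydrogens = 4.
Molecular formula: C4H4N4O4

C4H4N4O4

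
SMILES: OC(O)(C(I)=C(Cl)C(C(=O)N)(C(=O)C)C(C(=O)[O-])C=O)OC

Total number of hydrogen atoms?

Hydrogens are implicit in SMILES; fill each atom to its normal valence:
  7 × C: no H
  5 × O: no H
  2 × C: 3 H each → 6
  2 × C: 1 H each → 2
  2 × O: 1 H each → 2
  1 × Cl: no H
  1 × I: no H
  1 × N: 2 H
  1 × O (charge -1): no H
  Total hydrogens = 12.

12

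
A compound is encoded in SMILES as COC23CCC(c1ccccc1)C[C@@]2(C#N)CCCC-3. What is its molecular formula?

C18H23NO

Heavy atoms from the SMILES: 18 C, 1 N, 1 O.
Implicit hydrogens by atom environment:
  7 × C: 2 H each → 14
  5 × C (aromatic): 1 H each → 5
  3 × C: no H
  1 × C: 3 H
  1 × C: 1 H
  1 × C (aromatic): no H
  1 × N: no H
  1 × O: no H
  Total hydrogens = 23.
Molecular formula: C18H23NO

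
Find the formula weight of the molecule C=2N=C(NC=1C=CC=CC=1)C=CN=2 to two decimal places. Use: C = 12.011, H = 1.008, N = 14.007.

171.20

Molecular formula: C10H9N3.
M = 10×12.011 + 9×1.008 + 3×14.007 = 171.20 g/mol.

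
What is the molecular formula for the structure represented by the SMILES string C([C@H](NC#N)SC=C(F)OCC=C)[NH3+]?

Heavy atoms from the SMILES: 8 C, 1 F, 3 N, 1 O, 1 S.
Implicit hydrogens by atom environment:
  3 × C: 2 H each → 6
  3 × C: 1 H each → 3
  2 × C: no H
  1 × F: no H
  1 × N (charge +1): 3 H
  1 × N: 1 H
  1 × N: no H
  1 × O: no H
  1 × S: no H
  Total hydrogens = 13.
Net charge +1.
Molecular formula: C8H13FN3OS+

C8H13FN3OS+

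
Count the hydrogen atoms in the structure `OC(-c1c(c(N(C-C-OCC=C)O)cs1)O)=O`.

Hydrogens are implicit in SMILES; fill each atom to its normal valence:
  4 × C: 2 H each → 8
  3 × C (aromatic): no H
  3 × O: 1 H each → 3
  2 × O: no H
  1 × C (aromatic): 1 H
  1 × C: 1 H
  1 × C: no H
  1 × N: no H
  1 × S (aromatic): no H
  Total hydrogens = 13.

13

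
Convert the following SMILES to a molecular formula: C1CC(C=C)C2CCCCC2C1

Heavy atoms from the SMILES: 12 C.
Implicit hydrogens by atom environment:
  8 × C: 2 H each → 16
  4 × C: 1 H each → 4
  Total hydrogens = 20.
Molecular formula: C12H20

C12H20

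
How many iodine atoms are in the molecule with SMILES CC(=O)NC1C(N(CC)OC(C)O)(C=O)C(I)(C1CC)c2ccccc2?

1

The symbol for iodine appears 1 time in the SMILES.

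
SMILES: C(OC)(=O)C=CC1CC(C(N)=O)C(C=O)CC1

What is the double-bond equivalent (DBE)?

Molecular formula from the SMILES: C12H17NO4.
DoU = (2C + 2 + N − H − X)/2 = (2·12 + 2 + 1 − 17 − 0)/2 = 10/2 = 5.
(Structurally: 1 ring(s) + 4 π bond(s) = 5.)

5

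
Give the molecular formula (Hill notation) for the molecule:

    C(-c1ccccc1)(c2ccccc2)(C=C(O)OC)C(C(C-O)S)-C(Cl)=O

C20H21ClO4S

Heavy atoms from the SMILES: 20 C, 1 Cl, 4 O, 1 S.
Implicit hydrogens by atom environment:
  10 × C (aromatic): 1 H each → 10
  3 × C: 1 H each → 3
  3 × C: no H
  2 × C (aromatic): no H
  2 × O: 1 H each → 2
  2 × O: no H
  1 × C: 3 H
  1 × C: 2 H
  1 × Cl: no H
  1 × S: 1 H
  Total hydrogens = 21.
Molecular formula: C20H21ClO4S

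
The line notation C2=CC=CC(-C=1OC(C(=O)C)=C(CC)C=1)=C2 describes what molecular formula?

C14H14O2

Heavy atoms from the SMILES: 14 C, 2 O.
Implicit hydrogens by atom environment:
  6 × C (aromatic): 1 H each → 6
  4 × C (aromatic): no H
  2 × C: 3 H each → 6
  1 × C: 2 H
  1 × C: no H
  1 × O (aromatic): no H
  1 × O: no H
  Total hydrogens = 14.
Molecular formula: C14H14O2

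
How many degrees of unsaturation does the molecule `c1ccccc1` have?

Molecular formula from the SMILES: C6H6.
DoU = (2C + 2 + N − H − X)/2 = (2·6 + 2 + 0 − 6 − 0)/2 = 8/2 = 4.
(Structurally: 1 ring(s) + 3 π bond(s) = 4.)

4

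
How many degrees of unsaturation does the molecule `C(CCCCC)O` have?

0

Molecular formula from the SMILES: C6H14O.
DoU = (2C + 2 + N − H − X)/2 = (2·6 + 2 + 0 − 14 − 0)/2 = 0/2 = 0.
(Structurally: 0 ring(s) + 0 π bond(s) = 0.)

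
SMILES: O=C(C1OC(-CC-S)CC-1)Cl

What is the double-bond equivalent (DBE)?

2

Molecular formula from the SMILES: C7H11ClO2S.
DoU = (2C + 2 + N − H − X)/2 = (2·7 + 2 + 0 − 11 − 1)/2 = 4/2 = 2.
(Structurally: 1 ring(s) + 1 π bond(s) = 2.)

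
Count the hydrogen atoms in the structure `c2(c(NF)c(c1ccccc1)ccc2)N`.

Hydrogens are implicit in SMILES; fill each atom to its normal valence:
  8 × C (aromatic): 1 H each → 8
  4 × C (aromatic): no H
  1 × F: no H
  1 × N: 2 H
  1 × N: 1 H
  Total hydrogens = 11.

11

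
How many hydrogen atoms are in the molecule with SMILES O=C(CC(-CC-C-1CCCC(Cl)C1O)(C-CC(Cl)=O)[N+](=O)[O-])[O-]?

Hydrogens are implicit in SMILES; fill each atom to its normal valence:
  8 × C: 2 H each → 16
  3 × C: 1 H each → 3
  3 × C: no H
  3 × O: no H
  2 × Cl: no H
  2 × O (charge -1): no H
  1 × N (charge +1): no H
  1 × O: 1 H
  Total hydrogens = 20.

20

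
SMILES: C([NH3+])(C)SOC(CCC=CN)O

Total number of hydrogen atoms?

Hydrogens are implicit in SMILES; fill each atom to its normal valence:
  4 × C: 1 H each → 4
  2 × C: 2 H each → 4
  1 × C: 3 H
  1 × N (charge +1): 3 H
  1 × N: 2 H
  1 × O: 1 H
  1 × O: no H
  1 × S: no H
  Total hydrogens = 17.

17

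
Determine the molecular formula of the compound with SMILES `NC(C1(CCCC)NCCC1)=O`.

C9H18N2O

Heavy atoms from the SMILES: 9 C, 2 N, 1 O.
Implicit hydrogens by atom environment:
  6 × C: 2 H each → 12
  2 × C: no H
  1 × C: 3 H
  1 × N: 2 H
  1 × N: 1 H
  1 × O: no H
  Total hydrogens = 18.
Molecular formula: C9H18N2O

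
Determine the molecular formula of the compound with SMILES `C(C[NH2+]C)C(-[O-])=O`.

Heavy atoms from the SMILES: 4 C, 1 N, 2 O.
Implicit hydrogens by atom environment:
  2 × C: 2 H each → 4
  1 × C: 3 H
  1 × C: no H
  1 × N (charge +1): 2 H
  1 × O: no H
  1 × O (charge -1): no H
  Total hydrogens = 9.
Molecular formula: C4H9NO2

C4H9NO2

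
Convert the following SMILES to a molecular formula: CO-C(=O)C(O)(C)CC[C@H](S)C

C8H16O3S

Heavy atoms from the SMILES: 8 C, 3 O, 1 S.
Implicit hydrogens by atom environment:
  3 × C: 3 H each → 9
  2 × C: 2 H each → 4
  2 × C: no H
  2 × O: no H
  1 × C: 1 H
  1 × O: 1 H
  1 × S: 1 H
  Total hydrogens = 16.
Molecular formula: C8H16O3S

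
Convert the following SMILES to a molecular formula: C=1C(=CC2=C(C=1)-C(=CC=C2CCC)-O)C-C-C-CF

Heavy atoms from the SMILES: 17 C, 1 F, 1 O.
Implicit hydrogens by atom environment:
  6 × C: 2 H each → 12
  5 × C (aromatic): 1 H each → 5
  5 × C (aromatic): no H
  1 × C: 3 H
  1 × F: no H
  1 × O: 1 H
  Total hydrogens = 21.
Molecular formula: C17H21FO

C17H21FO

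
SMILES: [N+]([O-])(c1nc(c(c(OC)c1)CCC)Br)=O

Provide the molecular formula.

Heavy atoms from the SMILES: 1 Br, 9 C, 2 N, 3 O.
Implicit hydrogens by atom environment:
  4 × C (aromatic): no H
  2 × C: 3 H each → 6
  2 × C: 2 H each → 4
  2 × O: no H
  1 × Br: no H
  1 × C (aromatic): 1 H
  1 × N (aromatic): no H
  1 × N (charge +1): no H
  1 × O (charge -1): no H
  Total hydrogens = 11.
Molecular formula: C9H11BrN2O3

C9H11BrN2O3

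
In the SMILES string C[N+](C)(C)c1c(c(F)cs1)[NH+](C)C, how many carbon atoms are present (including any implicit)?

9

The symbol for carbon appears 9 times in the SMILES. Lowercase c denotes aromatic carbon and counts toward C.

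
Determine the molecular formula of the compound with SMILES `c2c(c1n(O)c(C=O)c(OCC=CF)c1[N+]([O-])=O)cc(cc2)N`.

Heavy atoms from the SMILES: 14 C, 1 F, 3 N, 5 O.
Implicit hydrogens by atom environment:
  6 × C (aromatic): no H
  4 × C (aromatic): 1 H each → 4
  3 × C: 1 H each → 3
  3 × O: no H
  1 × C: 2 H
  1 × F: no H
  1 × N: 2 H
  1 × N (aromatic): no H
  1 × N (charge +1): no H
  1 × O: 1 H
  1 × O (charge -1): no H
  Total hydrogens = 12.
Molecular formula: C14H12FN3O5

C14H12FN3O5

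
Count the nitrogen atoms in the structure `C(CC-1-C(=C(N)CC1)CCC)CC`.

1

The symbol for nitrogen appears 1 time in the SMILES.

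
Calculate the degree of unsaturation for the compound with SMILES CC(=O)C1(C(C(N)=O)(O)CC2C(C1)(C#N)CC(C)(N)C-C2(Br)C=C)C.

7

Molecular formula from the SMILES: C18H26BrN3O3.
DoU = (2C + 2 + N − H − X)/2 = (2·18 + 2 + 3 − 26 − 1)/2 = 14/2 = 7.
(Structurally: 2 ring(s) + 5 π bond(s) = 7.)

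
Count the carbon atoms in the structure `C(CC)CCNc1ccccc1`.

11

The symbol for carbon appears 11 times in the SMILES. Lowercase c denotes aromatic carbon and counts toward C.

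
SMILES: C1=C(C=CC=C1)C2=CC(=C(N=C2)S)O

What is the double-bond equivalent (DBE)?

Molecular formula from the SMILES: C11H9NOS.
DoU = (2C + 2 + N − H − X)/2 = (2·11 + 2 + 1 − 9 − 0)/2 = 16/2 = 8.
(Structurally: 2 ring(s) + 6 π bond(s) = 8.)

8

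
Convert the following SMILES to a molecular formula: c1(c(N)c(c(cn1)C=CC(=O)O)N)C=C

Heavy atoms from the SMILES: 10 C, 3 N, 2 O.
Implicit hydrogens by atom environment:
  4 × C (aromatic): no H
  3 × C: 1 H each → 3
  2 × N: 2 H each → 4
  1 × C: 2 H
  1 × C (aromatic): 1 H
  1 × C: no H
  1 × N (aromatic): no H
  1 × O: 1 H
  1 × O: no H
  Total hydrogens = 11.
Molecular formula: C10H11N3O2

C10H11N3O2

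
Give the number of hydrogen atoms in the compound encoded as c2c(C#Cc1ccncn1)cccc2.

8

Hydrogens are implicit in SMILES; fill each atom to its normal valence:
  8 × C (aromatic): 1 H each → 8
  2 × C (aromatic): no H
  2 × C: no H
  2 × N (aromatic): no H
  Total hydrogens = 8.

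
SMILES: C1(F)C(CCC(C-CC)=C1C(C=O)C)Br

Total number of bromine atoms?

The symbol for bromine appears 1 time in the SMILES.

1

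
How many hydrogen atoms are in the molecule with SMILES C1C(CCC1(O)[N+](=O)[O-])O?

9

Hydrogens are implicit in SMILES; fill each atom to its normal valence:
  3 × C: 2 H each → 6
  2 × O: 1 H each → 2
  1 × C: 1 H
  1 × C: no H
  1 × N (charge +1): no H
  1 × O: no H
  1 × O (charge -1): no H
  Total hydrogens = 9.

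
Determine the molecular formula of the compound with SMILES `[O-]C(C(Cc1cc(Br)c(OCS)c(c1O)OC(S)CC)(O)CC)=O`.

Heavy atoms from the SMILES: 1 Br, 15 C, 6 O, 2 S.
Implicit hydrogens by atom environment:
  5 × C (aromatic): no H
  4 × C: 2 H each → 8
  3 × O: no H
  2 × C: 3 H each → 6
  2 × C: no H
  2 × O: 1 H each → 2
  2 × S: 1 H each → 2
  1 × Br: no H
  1 × C (aromatic): 1 H
  1 × C: 1 H
  1 × O (charge -1): no H
  Total hydrogens = 20.
Net charge -1.
Molecular formula: C15H20BrO6S2-

C15H20BrO6S2-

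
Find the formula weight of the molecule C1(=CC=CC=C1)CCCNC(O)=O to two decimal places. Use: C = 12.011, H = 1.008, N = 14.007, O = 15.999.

179.22

Molecular formula: C10H13NO2.
M = 10×12.011 + 13×1.008 + 1×14.007 + 2×15.999 = 179.22 g/mol.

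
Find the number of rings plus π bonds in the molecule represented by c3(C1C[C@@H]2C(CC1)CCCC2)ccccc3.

Molecular formula from the SMILES: C16H22.
DoU = (2C + 2 + N − H − X)/2 = (2·16 + 2 + 0 − 22 − 0)/2 = 12/2 = 6.
(Structurally: 3 ring(s) + 3 π bond(s) = 6.)

6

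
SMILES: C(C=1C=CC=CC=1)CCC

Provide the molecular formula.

Heavy atoms from the SMILES: 10 C.
Implicit hydrogens by atom environment:
  5 × C (aromatic): 1 H each → 5
  3 × C: 2 H each → 6
  1 × C: 3 H
  1 × C (aromatic): no H
  Total hydrogens = 14.
Molecular formula: C10H14

C10H14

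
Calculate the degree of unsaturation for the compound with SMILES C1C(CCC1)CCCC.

Molecular formula from the SMILES: C9H18.
DoU = (2C + 2 + N − H − X)/2 = (2·9 + 2 + 0 − 18 − 0)/2 = 2/2 = 1.
(Structurally: 1 ring(s) + 0 π bond(s) = 1.)

1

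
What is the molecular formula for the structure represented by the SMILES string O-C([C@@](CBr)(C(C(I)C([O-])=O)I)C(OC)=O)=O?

Heavy atoms from the SMILES: 1 Br, 8 C, 2 I, 6 O.
Implicit hydrogens by atom environment:
  4 × C: no H
  4 × O: no H
  2 × C: 1 H each → 2
  2 × I: no H
  1 × Br: no H
  1 × C: 3 H
  1 × C: 2 H
  1 × O: 1 H
  1 × O (charge -1): no H
  Total hydrogens = 8.
Net charge -1.
Molecular formula: C8H8BrI2O6-

C8H8BrI2O6-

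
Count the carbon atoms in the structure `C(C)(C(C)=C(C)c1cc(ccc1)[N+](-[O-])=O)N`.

12

The symbol for carbon appears 12 times in the SMILES. Lowercase c denotes aromatic carbon and counts toward C.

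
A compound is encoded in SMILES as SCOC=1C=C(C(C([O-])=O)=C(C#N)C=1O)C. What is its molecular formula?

Heavy atoms from the SMILES: 10 C, 1 N, 4 O, 1 S.
Implicit hydrogens by atom environment:
  5 × C (aromatic): no H
  2 × C: no H
  2 × O: no H
  1 × C: 3 H
  1 × C: 2 H
  1 × C (aromatic): 1 H
  1 × N: no H
  1 × O: 1 H
  1 × O (charge -1): no H
  1 × S: 1 H
  Total hydrogens = 8.
Net charge -1.
Molecular formula: C10H8NO4S-

C10H8NO4S-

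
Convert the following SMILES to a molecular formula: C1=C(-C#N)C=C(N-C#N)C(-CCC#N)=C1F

C11H7FN4

Heavy atoms from the SMILES: 11 C, 1 F, 4 N.
Implicit hydrogens by atom environment:
  4 × C (aromatic): no H
  3 × C: no H
  3 × N: no H
  2 × C: 2 H each → 4
  2 × C (aromatic): 1 H each → 2
  1 × F: no H
  1 × N: 1 H
  Total hydrogens = 7.
Molecular formula: C11H7FN4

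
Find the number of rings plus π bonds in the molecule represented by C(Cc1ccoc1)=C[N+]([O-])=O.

5

Molecular formula from the SMILES: C7H7NO3.
DoU = (2C + 2 + N − H − X)/2 = (2·7 + 2 + 1 − 7 − 0)/2 = 10/2 = 5.
(Structurally: 1 ring(s) + 4 π bond(s) = 5.)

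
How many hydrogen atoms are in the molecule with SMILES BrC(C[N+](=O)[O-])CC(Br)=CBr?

Hydrogens are implicit in SMILES; fill each atom to its normal valence:
  3 × Br: no H
  2 × C: 2 H each → 4
  2 × C: 1 H each → 2
  1 × C: no H
  1 × N (charge +1): no H
  1 × O: no H
  1 × O (charge -1): no H
  Total hydrogens = 6.

6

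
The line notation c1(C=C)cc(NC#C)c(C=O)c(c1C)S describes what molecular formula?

C12H11NOS

Heavy atoms from the SMILES: 12 C, 1 N, 1 O, 1 S.
Implicit hydrogens by atom environment:
  5 × C (aromatic): no H
  3 × C: 1 H each → 3
  1 × C: 3 H
  1 × C: 2 H
  1 × C (aromatic): 1 H
  1 × C: no H
  1 × N: 1 H
  1 × O: no H
  1 × S: 1 H
  Total hydrogens = 11.
Molecular formula: C12H11NOS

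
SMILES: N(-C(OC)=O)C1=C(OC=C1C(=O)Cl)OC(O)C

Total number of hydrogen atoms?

Hydrogens are implicit in SMILES; fill each atom to its normal valence:
  4 × O: no H
  3 × C (aromatic): no H
  2 × C: 3 H each → 6
  2 × C: no H
  1 × C (aromatic): 1 H
  1 × C: 1 H
  1 × Cl: no H
  1 × N: 1 H
  1 × O: 1 H
  1 × O (aromatic): no H
  Total hydrogens = 10.

10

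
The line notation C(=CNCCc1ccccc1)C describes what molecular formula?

C11H15N

Heavy atoms from the SMILES: 11 C, 1 N.
Implicit hydrogens by atom environment:
  5 × C (aromatic): 1 H each → 5
  2 × C: 2 H each → 4
  2 × C: 1 H each → 2
  1 × C: 3 H
  1 × C (aromatic): no H
  1 × N: 1 H
  Total hydrogens = 15.
Molecular formula: C11H15N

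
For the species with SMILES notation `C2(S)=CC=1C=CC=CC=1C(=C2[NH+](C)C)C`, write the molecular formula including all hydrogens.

C13H16NS+

Heavy atoms from the SMILES: 13 C, 1 N, 1 S.
Implicit hydrogens by atom environment:
  5 × C (aromatic): 1 H each → 5
  5 × C (aromatic): no H
  3 × C: 3 H each → 9
  1 × N (charge +1): 1 H
  1 × S: 1 H
  Total hydrogens = 16.
Net charge +1.
Molecular formula: C13H16NS+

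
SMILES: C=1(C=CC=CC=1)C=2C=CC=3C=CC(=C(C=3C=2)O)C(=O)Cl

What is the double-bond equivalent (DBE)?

Molecular formula from the SMILES: C17H11ClO2.
DoU = (2C + 2 + N − H − X)/2 = (2·17 + 2 + 0 − 11 − 1)/2 = 24/2 = 12.
(Structurally: 3 ring(s) + 9 π bond(s) = 12.)

12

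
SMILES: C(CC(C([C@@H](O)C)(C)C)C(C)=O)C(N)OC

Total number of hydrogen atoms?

25

Hydrogens are implicit in SMILES; fill each atom to its normal valence:
  5 × C: 3 H each → 15
  3 × C: 1 H each → 3
  2 × C: 2 H each → 4
  2 × C: no H
  2 × O: no H
  1 × N: 2 H
  1 × O: 1 H
  Total hydrogens = 25.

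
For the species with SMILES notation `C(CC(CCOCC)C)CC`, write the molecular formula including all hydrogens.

C10H22O

Heavy atoms from the SMILES: 10 C, 1 O.
Implicit hydrogens by atom environment:
  6 × C: 2 H each → 12
  3 × C: 3 H each → 9
  1 × C: 1 H
  1 × O: no H
  Total hydrogens = 22.
Molecular formula: C10H22O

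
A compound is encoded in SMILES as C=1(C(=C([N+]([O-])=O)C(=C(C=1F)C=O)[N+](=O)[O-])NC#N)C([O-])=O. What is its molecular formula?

C9H2FN4O7-

Heavy atoms from the SMILES: 9 C, 1 F, 4 N, 7 O.
Implicit hydrogens by atom environment:
  6 × C (aromatic): no H
  4 × O: no H
  3 × O (charge -1): no H
  2 × C: no H
  2 × N (charge +1): no H
  1 × C: 1 H
  1 × F: no H
  1 × N: 1 H
  1 × N: no H
  Total hydrogens = 2.
Net charge -1.
Molecular formula: C9H2FN4O7-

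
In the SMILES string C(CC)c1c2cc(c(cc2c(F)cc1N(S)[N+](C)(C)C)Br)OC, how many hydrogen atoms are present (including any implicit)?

Hydrogens are implicit in SMILES; fill each atom to its normal valence:
  7 × C (aromatic): no H
  5 × C: 3 H each → 15
  3 × C (aromatic): 1 H each → 3
  2 × C: 2 H each → 4
  1 × Br: no H
  1 × F: no H
  1 × N: no H
  1 × N (charge +1): no H
  1 × O: no H
  1 × S: 1 H
  Total hydrogens = 23.

23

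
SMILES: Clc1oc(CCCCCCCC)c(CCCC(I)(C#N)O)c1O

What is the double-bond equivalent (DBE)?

Molecular formula from the SMILES: C17H25ClINO3.
DoU = (2C + 2 + N − H − X)/2 = (2·17 + 2 + 1 − 25 − 2)/2 = 10/2 = 5.
(Structurally: 1 ring(s) + 4 π bond(s) = 5.)

5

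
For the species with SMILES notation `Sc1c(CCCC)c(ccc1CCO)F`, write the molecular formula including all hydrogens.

Heavy atoms from the SMILES: 12 C, 1 F, 1 O, 1 S.
Implicit hydrogens by atom environment:
  5 × C: 2 H each → 10
  4 × C (aromatic): no H
  2 × C (aromatic): 1 H each → 2
  1 × C: 3 H
  1 × F: no H
  1 × O: 1 H
  1 × S: 1 H
  Total hydrogens = 17.
Molecular formula: C12H17FOS

C12H17FOS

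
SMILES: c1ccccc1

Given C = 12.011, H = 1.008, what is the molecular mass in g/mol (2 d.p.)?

78.11

Molecular formula: C6H6.
M = 6×12.011 + 6×1.008 = 78.11 g/mol.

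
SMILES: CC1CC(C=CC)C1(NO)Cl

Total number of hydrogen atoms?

14

Hydrogens are implicit in SMILES; fill each atom to its normal valence:
  4 × C: 1 H each → 4
  2 × C: 3 H each → 6
  1 × C: 2 H
  1 × C: no H
  1 × Cl: no H
  1 × N: 1 H
  1 × O: 1 H
  Total hydrogens = 14.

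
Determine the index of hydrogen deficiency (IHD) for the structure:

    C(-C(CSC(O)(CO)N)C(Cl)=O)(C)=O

2

Molecular formula from the SMILES: C7H12ClNO4S.
DoU = (2C + 2 + N − H − X)/2 = (2·7 + 2 + 1 − 12 − 1)/2 = 4/2 = 2.
(Structurally: 0 ring(s) + 2 π bond(s) = 2.)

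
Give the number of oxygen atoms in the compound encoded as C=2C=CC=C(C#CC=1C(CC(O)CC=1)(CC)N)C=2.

1

The symbol for oxygen appears 1 time in the SMILES.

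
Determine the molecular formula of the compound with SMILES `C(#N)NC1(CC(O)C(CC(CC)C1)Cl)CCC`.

C13H23ClN2O

Heavy atoms from the SMILES: 13 C, 1 Cl, 2 N, 1 O.
Implicit hydrogens by atom environment:
  6 × C: 2 H each → 12
  3 × C: 1 H each → 3
  2 × C: 3 H each → 6
  2 × C: no H
  1 × Cl: no H
  1 × N: 1 H
  1 × N: no H
  1 × O: 1 H
  Total hydrogens = 23.
Molecular formula: C13H23ClN2O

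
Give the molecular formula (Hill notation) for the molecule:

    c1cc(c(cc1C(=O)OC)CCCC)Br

Heavy atoms from the SMILES: 1 Br, 12 C, 2 O.
Implicit hydrogens by atom environment:
  3 × C: 2 H each → 6
  3 × C (aromatic): 1 H each → 3
  3 × C (aromatic): no H
  2 × C: 3 H each → 6
  2 × O: no H
  1 × Br: no H
  1 × C: no H
  Total hydrogens = 15.
Molecular formula: C12H15BrO2

C12H15BrO2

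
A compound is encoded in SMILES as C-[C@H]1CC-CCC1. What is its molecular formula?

C7H14

Heavy atoms from the SMILES: 7 C.
Implicit hydrogens by atom environment:
  5 × C: 2 H each → 10
  1 × C: 3 H
  1 × C: 1 H
  Total hydrogens = 14.
Molecular formula: C7H14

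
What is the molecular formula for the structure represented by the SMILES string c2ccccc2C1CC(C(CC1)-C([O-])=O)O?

Heavy atoms from the SMILES: 13 C, 3 O.
Implicit hydrogens by atom environment:
  5 × C (aromatic): 1 H each → 5
  3 × C: 2 H each → 6
  3 × C: 1 H each → 3
  1 × C: no H
  1 × C (aromatic): no H
  1 × O: 1 H
  1 × O: no H
  1 × O (charge -1): no H
  Total hydrogens = 15.
Net charge -1.
Molecular formula: C13H15O3-

C13H15O3-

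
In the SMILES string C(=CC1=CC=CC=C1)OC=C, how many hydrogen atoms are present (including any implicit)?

Hydrogens are implicit in SMILES; fill each atom to its normal valence:
  5 × C (aromatic): 1 H each → 5
  3 × C: 1 H each → 3
  1 × C: 2 H
  1 × C (aromatic): no H
  1 × O: no H
  Total hydrogens = 10.

10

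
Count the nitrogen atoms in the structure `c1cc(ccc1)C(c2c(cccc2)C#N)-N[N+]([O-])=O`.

3

The symbol for nitrogen appears 3 times in the SMILES.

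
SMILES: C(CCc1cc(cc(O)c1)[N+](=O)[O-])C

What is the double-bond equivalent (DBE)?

5

Molecular formula from the SMILES: C10H13NO3.
DoU = (2C + 2 + N − H − X)/2 = (2·10 + 2 + 1 − 13 − 0)/2 = 10/2 = 5.
(Structurally: 1 ring(s) + 4 π bond(s) = 5.)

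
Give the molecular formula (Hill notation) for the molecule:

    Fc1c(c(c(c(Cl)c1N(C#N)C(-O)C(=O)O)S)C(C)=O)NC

C12H11ClFN3O4S

Heavy atoms from the SMILES: 12 C, 1 Cl, 1 F, 3 N, 4 O, 1 S.
Implicit hydrogens by atom environment:
  6 × C (aromatic): no H
  3 × C: no H
  2 × C: 3 H each → 6
  2 × N: no H
  2 × O: 1 H each → 2
  2 × O: no H
  1 × C: 1 H
  1 × Cl: no H
  1 × F: no H
  1 × N: 1 H
  1 × S: 1 H
  Total hydrogens = 11.
Molecular formula: C12H11ClFN3O4S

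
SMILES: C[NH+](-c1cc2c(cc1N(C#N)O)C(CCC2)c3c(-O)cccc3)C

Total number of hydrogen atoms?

22

Hydrogens are implicit in SMILES; fill each atom to its normal valence:
  6 × C (aromatic): 1 H each → 6
  6 × C (aromatic): no H
  3 × C: 2 H each → 6
  2 × C: 3 H each → 6
  2 × N: no H
  2 × O: 1 H each → 2
  1 × C: 1 H
  1 × C: no H
  1 × N (charge +1): 1 H
  Total hydrogens = 22.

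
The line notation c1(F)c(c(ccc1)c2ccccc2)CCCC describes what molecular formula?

C16H17F

Heavy atoms from the SMILES: 16 C, 1 F.
Implicit hydrogens by atom environment:
  8 × C (aromatic): 1 H each → 8
  4 × C (aromatic): no H
  3 × C: 2 H each → 6
  1 × C: 3 H
  1 × F: no H
  Total hydrogens = 17.
Molecular formula: C16H17F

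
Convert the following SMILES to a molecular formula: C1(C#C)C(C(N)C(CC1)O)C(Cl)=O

Heavy atoms from the SMILES: 9 C, 1 Cl, 1 N, 2 O.
Implicit hydrogens by atom environment:
  5 × C: 1 H each → 5
  2 × C: 2 H each → 4
  2 × C: no H
  1 × Cl: no H
  1 × N: 2 H
  1 × O: 1 H
  1 × O: no H
  Total hydrogens = 12.
Molecular formula: C9H12ClNO2

C9H12ClNO2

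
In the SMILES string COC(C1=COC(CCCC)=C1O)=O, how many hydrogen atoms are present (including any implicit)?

14

Hydrogens are implicit in SMILES; fill each atom to its normal valence:
  3 × C: 2 H each → 6
  3 × C (aromatic): no H
  2 × C: 3 H each → 6
  2 × O: no H
  1 × C (aromatic): 1 H
  1 × C: no H
  1 × O: 1 H
  1 × O (aromatic): no H
  Total hydrogens = 14.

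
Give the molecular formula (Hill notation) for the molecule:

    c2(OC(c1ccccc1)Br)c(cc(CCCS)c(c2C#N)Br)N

Heavy atoms from the SMILES: 2 Br, 17 C, 2 N, 1 O, 1 S.
Implicit hydrogens by atom environment:
  6 × C (aromatic): 1 H each → 6
  6 × C (aromatic): no H
  3 × C: 2 H each → 6
  2 × Br: no H
  1 × C: 1 H
  1 × C: no H
  1 × N: 2 H
  1 × N: no H
  1 × O: no H
  1 × S: 1 H
  Total hydrogens = 16.
Molecular formula: C17H16Br2N2OS

C17H16Br2N2OS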